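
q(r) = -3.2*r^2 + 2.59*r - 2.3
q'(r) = 2.59 - 6.4*r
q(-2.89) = -36.51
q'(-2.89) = 21.09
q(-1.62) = -14.89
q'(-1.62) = 12.96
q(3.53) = -33.03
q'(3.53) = -20.00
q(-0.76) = -6.12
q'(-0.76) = 7.45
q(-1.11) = -9.12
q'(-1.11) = 9.69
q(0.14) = -2.00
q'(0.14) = 1.69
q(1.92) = -9.12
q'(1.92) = -9.70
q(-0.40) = -3.85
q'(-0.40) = 5.15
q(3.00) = -23.33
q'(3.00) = -16.61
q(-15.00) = -761.15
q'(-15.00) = 98.59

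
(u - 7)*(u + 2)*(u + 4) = u^3 - u^2 - 34*u - 56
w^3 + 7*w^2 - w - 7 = (w - 1)*(w + 1)*(w + 7)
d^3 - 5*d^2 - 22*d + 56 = (d - 7)*(d - 2)*(d + 4)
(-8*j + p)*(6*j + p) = -48*j^2 - 2*j*p + p^2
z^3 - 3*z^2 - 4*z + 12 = (z - 3)*(z - 2)*(z + 2)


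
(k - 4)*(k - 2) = k^2 - 6*k + 8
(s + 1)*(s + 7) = s^2 + 8*s + 7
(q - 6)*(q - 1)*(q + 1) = q^3 - 6*q^2 - q + 6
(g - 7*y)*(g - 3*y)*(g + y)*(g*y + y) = g^4*y - 9*g^3*y^2 + g^3*y + 11*g^2*y^3 - 9*g^2*y^2 + 21*g*y^4 + 11*g*y^3 + 21*y^4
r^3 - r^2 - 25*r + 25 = (r - 5)*(r - 1)*(r + 5)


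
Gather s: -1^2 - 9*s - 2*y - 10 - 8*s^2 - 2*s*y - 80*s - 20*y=-8*s^2 + s*(-2*y - 89) - 22*y - 11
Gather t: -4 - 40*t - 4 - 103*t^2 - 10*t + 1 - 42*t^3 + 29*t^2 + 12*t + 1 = -42*t^3 - 74*t^2 - 38*t - 6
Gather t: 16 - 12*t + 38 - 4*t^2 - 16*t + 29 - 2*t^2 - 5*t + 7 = -6*t^2 - 33*t + 90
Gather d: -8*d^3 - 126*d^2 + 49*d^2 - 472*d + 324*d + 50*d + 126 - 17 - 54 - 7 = -8*d^3 - 77*d^2 - 98*d + 48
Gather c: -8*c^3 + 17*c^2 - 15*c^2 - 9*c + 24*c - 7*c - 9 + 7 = -8*c^3 + 2*c^2 + 8*c - 2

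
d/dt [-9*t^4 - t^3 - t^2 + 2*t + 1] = -36*t^3 - 3*t^2 - 2*t + 2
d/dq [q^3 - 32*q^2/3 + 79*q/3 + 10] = 3*q^2 - 64*q/3 + 79/3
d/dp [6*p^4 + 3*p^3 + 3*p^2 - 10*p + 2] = 24*p^3 + 9*p^2 + 6*p - 10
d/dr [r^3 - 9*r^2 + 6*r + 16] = 3*r^2 - 18*r + 6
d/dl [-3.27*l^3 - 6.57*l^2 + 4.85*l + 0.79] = -9.81*l^2 - 13.14*l + 4.85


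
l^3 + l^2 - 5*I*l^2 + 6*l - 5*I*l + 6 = (l + 1)*(l - 6*I)*(l + I)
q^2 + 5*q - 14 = (q - 2)*(q + 7)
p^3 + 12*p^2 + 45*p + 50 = (p + 2)*(p + 5)^2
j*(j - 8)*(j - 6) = j^3 - 14*j^2 + 48*j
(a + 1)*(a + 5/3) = a^2 + 8*a/3 + 5/3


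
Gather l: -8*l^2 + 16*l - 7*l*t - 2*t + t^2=-8*l^2 + l*(16 - 7*t) + t^2 - 2*t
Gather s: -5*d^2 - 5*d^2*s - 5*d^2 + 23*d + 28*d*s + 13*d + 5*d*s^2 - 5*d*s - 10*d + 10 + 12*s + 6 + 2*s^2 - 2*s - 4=-10*d^2 + 26*d + s^2*(5*d + 2) + s*(-5*d^2 + 23*d + 10) + 12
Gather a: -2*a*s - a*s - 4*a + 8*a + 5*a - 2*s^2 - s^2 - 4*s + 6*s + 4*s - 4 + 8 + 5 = a*(9 - 3*s) - 3*s^2 + 6*s + 9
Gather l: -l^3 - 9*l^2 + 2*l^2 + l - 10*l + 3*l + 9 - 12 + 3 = -l^3 - 7*l^2 - 6*l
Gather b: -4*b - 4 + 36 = 32 - 4*b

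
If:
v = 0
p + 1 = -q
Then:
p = -q - 1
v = 0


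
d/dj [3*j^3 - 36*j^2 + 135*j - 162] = 9*j^2 - 72*j + 135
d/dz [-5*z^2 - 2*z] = -10*z - 2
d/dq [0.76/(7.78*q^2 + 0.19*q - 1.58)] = (-11.8256*q - 0.1444)/(7.78*q^2 + 0.19*q - 1.58)^2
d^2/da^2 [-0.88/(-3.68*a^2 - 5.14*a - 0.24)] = (-23.834624*a^2 - 33.290752*a + 0.88*(7.36*a + 5.14)*(14.72*a + 10.28) - 1.554432)/(3.68*a^2 + 5.14*a + 0.24)^3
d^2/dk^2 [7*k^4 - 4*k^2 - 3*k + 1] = 84*k^2 - 8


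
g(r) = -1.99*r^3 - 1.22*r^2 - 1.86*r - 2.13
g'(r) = -5.97*r^2 - 2.44*r - 1.86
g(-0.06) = -2.02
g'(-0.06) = -1.74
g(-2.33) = 20.75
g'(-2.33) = -28.59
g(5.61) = -402.31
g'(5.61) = -203.44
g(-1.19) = 1.71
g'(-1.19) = -7.41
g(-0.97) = 0.34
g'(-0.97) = -5.11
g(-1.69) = 7.13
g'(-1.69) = -14.79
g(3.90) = -145.99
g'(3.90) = -102.18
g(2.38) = -40.30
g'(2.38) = -41.48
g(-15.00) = 6467.52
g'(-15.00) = -1308.51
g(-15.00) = 6467.52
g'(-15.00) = -1308.51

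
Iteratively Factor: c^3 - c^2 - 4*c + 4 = (c - 2)*(c^2 + c - 2) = (c - 2)*(c + 2)*(c - 1)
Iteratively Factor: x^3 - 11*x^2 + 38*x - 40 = (x - 4)*(x^2 - 7*x + 10) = (x - 5)*(x - 4)*(x - 2)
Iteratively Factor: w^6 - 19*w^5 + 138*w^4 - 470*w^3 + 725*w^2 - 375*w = (w)*(w^5 - 19*w^4 + 138*w^3 - 470*w^2 + 725*w - 375) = w*(w - 5)*(w^4 - 14*w^3 + 68*w^2 - 130*w + 75) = w*(w - 5)*(w - 1)*(w^3 - 13*w^2 + 55*w - 75) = w*(w - 5)^2*(w - 1)*(w^2 - 8*w + 15) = w*(w - 5)^3*(w - 1)*(w - 3)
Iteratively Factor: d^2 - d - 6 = (d + 2)*(d - 3)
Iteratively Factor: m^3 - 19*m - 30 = (m + 2)*(m^2 - 2*m - 15) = (m - 5)*(m + 2)*(m + 3)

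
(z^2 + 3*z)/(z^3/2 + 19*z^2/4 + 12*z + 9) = 4*z*(z + 3)/(2*z^3 + 19*z^2 + 48*z + 36)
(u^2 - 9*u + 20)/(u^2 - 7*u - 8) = (-u^2 + 9*u - 20)/(-u^2 + 7*u + 8)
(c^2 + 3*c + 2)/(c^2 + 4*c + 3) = (c + 2)/(c + 3)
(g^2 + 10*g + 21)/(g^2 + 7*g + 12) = (g + 7)/(g + 4)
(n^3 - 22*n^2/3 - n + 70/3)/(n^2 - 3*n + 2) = (3*n^2 - 16*n - 35)/(3*(n - 1))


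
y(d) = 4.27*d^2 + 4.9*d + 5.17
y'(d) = 8.54*d + 4.9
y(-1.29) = 5.95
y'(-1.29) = -6.12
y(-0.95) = 4.37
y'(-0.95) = -3.21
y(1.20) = 17.20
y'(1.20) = 15.15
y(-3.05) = 29.95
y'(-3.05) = -21.15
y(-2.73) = 23.62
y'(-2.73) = -18.41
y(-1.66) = 8.80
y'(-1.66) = -9.28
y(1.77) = 27.22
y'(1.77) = 20.02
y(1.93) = 30.53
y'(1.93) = 21.38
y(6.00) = 188.29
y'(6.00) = 56.14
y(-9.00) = 306.94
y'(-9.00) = -71.96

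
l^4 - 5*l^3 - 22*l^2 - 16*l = l*(l - 8)*(l + 1)*(l + 2)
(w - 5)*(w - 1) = w^2 - 6*w + 5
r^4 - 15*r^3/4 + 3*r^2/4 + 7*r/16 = r*(r - 7/2)*(r - 1/2)*(r + 1/4)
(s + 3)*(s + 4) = s^2 + 7*s + 12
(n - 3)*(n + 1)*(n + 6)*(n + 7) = n^4 + 11*n^3 + 13*n^2 - 123*n - 126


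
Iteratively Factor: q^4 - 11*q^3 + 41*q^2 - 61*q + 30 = (q - 3)*(q^3 - 8*q^2 + 17*q - 10) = (q - 5)*(q - 3)*(q^2 - 3*q + 2) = (q - 5)*(q - 3)*(q - 1)*(q - 2)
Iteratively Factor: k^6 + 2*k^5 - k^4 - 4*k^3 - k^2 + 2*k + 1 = (k - 1)*(k^5 + 3*k^4 + 2*k^3 - 2*k^2 - 3*k - 1) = (k - 1)*(k + 1)*(k^4 + 2*k^3 - 2*k - 1) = (k - 1)*(k + 1)^2*(k^3 + k^2 - k - 1) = (k - 1)*(k + 1)^3*(k^2 - 1) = (k - 1)^2*(k + 1)^3*(k + 1)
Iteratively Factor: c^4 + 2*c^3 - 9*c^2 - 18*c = (c + 2)*(c^3 - 9*c) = (c - 3)*(c + 2)*(c^2 + 3*c) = c*(c - 3)*(c + 2)*(c + 3)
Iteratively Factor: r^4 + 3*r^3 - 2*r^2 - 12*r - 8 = (r - 2)*(r^3 + 5*r^2 + 8*r + 4) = (r - 2)*(r + 2)*(r^2 + 3*r + 2) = (r - 2)*(r + 2)^2*(r + 1)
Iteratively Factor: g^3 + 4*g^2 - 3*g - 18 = (g + 3)*(g^2 + g - 6) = (g + 3)^2*(g - 2)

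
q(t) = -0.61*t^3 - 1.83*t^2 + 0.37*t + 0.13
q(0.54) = -0.30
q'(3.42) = -33.55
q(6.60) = -252.52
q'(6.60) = -103.50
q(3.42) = -44.41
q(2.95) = -30.36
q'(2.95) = -26.35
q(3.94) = -64.13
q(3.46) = -45.77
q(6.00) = -195.29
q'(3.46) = -34.20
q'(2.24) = -17.01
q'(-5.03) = -27.52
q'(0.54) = -2.14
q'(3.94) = -42.46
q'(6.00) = -87.47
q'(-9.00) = -114.92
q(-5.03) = 29.60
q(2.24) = -15.08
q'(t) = -1.83*t^2 - 3.66*t + 0.37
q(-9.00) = 293.26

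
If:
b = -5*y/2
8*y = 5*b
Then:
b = 0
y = 0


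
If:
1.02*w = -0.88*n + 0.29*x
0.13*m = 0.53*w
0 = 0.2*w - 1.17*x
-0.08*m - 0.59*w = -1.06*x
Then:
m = 0.00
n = 0.00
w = 0.00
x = 0.00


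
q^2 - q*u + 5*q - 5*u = (q + 5)*(q - u)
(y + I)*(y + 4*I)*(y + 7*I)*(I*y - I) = I*y^4 - 12*y^3 - I*y^3 + 12*y^2 - 39*I*y^2 + 28*y + 39*I*y - 28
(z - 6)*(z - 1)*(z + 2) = z^3 - 5*z^2 - 8*z + 12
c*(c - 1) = c^2 - c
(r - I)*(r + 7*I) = r^2 + 6*I*r + 7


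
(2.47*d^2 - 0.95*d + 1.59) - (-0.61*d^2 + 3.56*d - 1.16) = 3.08*d^2 - 4.51*d + 2.75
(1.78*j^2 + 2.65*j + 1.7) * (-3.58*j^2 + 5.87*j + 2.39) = -6.3724*j^4 + 0.961600000000001*j^3 + 13.7237*j^2 + 16.3125*j + 4.063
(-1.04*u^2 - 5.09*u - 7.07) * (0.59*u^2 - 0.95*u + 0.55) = -0.6136*u^4 - 2.0151*u^3 + 0.0922000000000001*u^2 + 3.917*u - 3.8885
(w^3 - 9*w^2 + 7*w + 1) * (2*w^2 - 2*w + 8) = 2*w^5 - 20*w^4 + 40*w^3 - 84*w^2 + 54*w + 8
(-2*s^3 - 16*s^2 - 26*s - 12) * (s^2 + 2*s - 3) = -2*s^5 - 20*s^4 - 52*s^3 - 16*s^2 + 54*s + 36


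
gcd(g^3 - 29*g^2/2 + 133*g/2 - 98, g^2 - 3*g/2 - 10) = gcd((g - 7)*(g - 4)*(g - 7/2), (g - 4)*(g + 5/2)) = g - 4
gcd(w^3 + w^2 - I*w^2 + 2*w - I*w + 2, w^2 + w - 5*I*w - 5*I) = w + 1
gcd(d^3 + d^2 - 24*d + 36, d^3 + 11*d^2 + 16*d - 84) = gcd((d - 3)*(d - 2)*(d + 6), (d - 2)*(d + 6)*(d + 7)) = d^2 + 4*d - 12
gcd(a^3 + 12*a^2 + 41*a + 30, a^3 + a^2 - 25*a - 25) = a^2 + 6*a + 5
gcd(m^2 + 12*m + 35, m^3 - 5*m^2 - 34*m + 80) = m + 5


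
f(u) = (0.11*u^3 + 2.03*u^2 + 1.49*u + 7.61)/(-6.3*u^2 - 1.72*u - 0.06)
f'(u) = (12.6*u + 1.72)*(0.11*u^3 + 2.03*u^2 + 1.49*u + 7.61)/(-6.3*u^2 - 1.72*u - 0.06)^2 + (0.33*u^2 + 4.06*u + 1.49)/(-6.3*u^2 - 1.72*u - 0.06)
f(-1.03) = -1.63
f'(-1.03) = -3.22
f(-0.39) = -21.10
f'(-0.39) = -193.86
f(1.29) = -1.03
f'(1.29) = 0.88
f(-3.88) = -0.29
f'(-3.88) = -0.05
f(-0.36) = -28.50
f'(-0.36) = -312.18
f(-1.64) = -0.71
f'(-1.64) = -0.65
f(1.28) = -1.04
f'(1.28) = 0.90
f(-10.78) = -0.13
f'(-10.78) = -0.02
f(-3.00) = -0.36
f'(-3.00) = -0.10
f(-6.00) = -0.22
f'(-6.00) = -0.02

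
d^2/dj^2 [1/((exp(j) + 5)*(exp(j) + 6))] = (4*exp(3*j) + 33*exp(2*j) + exp(j) - 330)*exp(j)/(exp(6*j) + 33*exp(5*j) + 453*exp(4*j) + 3311*exp(3*j) + 13590*exp(2*j) + 29700*exp(j) + 27000)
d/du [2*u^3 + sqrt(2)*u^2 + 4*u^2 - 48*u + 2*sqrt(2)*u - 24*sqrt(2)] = 6*u^2 + 2*sqrt(2)*u + 8*u - 48 + 2*sqrt(2)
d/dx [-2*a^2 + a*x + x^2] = a + 2*x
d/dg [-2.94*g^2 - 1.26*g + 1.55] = -5.88*g - 1.26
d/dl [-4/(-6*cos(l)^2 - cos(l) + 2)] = 4*(12*cos(l) + 1)*sin(l)/(6*cos(l)^2 + cos(l) - 2)^2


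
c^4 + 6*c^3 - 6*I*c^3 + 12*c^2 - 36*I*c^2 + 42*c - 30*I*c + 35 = (c + 1)*(c + 5)*(c - 7*I)*(c + I)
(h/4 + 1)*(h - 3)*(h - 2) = h^3/4 - h^2/4 - 7*h/2 + 6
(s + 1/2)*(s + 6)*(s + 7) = s^3 + 27*s^2/2 + 97*s/2 + 21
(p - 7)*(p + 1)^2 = p^3 - 5*p^2 - 13*p - 7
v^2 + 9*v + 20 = (v + 4)*(v + 5)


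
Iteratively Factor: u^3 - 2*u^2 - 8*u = (u + 2)*(u^2 - 4*u) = u*(u + 2)*(u - 4)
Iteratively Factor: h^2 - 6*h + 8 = (h - 2)*(h - 4)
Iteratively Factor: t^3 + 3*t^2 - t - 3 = (t + 3)*(t^2 - 1) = (t + 1)*(t + 3)*(t - 1)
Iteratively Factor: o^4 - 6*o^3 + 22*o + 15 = (o + 1)*(o^3 - 7*o^2 + 7*o + 15) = (o - 3)*(o + 1)*(o^2 - 4*o - 5) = (o - 5)*(o - 3)*(o + 1)*(o + 1)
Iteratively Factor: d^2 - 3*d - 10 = (d - 5)*(d + 2)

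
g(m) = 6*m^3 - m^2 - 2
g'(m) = 18*m^2 - 2*m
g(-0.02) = -2.00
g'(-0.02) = 0.05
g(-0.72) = -4.76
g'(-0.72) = 10.77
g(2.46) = 81.27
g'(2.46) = 104.01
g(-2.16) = -67.13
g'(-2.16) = 88.30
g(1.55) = 17.94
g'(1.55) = 40.14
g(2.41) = 76.18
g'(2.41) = 99.73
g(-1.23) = -14.68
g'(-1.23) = 29.69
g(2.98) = 147.90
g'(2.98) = 153.89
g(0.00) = -2.00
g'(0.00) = 0.00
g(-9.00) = -4457.00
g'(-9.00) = 1476.00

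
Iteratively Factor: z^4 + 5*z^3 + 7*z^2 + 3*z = (z + 1)*(z^3 + 4*z^2 + 3*z) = (z + 1)*(z + 3)*(z^2 + z) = (z + 1)^2*(z + 3)*(z)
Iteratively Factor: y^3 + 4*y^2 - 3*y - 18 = (y - 2)*(y^2 + 6*y + 9) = (y - 2)*(y + 3)*(y + 3)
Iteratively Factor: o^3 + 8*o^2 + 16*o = (o + 4)*(o^2 + 4*o) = (o + 4)^2*(o)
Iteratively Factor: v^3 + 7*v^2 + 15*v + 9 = (v + 1)*(v^2 + 6*v + 9) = (v + 1)*(v + 3)*(v + 3)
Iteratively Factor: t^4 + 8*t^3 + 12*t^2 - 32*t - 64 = (t - 2)*(t^3 + 10*t^2 + 32*t + 32) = (t - 2)*(t + 2)*(t^2 + 8*t + 16) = (t - 2)*(t + 2)*(t + 4)*(t + 4)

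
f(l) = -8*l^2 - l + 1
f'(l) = -16*l - 1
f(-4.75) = -174.75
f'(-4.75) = 75.00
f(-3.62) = -100.22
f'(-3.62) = 56.92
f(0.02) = 0.98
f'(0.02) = -1.32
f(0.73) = -3.99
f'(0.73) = -12.68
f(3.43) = -96.55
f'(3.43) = -55.88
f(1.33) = -14.48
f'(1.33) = -22.28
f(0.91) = -6.53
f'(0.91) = -15.56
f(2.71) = -60.46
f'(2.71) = -44.36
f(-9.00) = -638.00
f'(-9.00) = 143.00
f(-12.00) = -1139.00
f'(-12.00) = 191.00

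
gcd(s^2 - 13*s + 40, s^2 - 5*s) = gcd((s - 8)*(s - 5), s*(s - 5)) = s - 5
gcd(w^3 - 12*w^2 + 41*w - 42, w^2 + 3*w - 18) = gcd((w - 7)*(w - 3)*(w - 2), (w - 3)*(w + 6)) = w - 3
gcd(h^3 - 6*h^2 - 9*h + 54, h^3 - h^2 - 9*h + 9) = h^2 - 9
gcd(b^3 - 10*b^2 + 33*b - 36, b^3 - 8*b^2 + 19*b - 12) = b^2 - 7*b + 12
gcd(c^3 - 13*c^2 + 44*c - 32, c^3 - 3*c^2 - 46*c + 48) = c^2 - 9*c + 8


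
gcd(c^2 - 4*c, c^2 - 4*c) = c^2 - 4*c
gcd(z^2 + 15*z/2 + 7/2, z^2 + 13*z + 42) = z + 7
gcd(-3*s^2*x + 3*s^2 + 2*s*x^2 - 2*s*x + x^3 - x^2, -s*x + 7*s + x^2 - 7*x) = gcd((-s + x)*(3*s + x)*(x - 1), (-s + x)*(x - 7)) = -s + x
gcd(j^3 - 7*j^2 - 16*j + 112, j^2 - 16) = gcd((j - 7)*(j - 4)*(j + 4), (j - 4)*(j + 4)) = j^2 - 16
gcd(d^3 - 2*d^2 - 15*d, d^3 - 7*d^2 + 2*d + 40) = d - 5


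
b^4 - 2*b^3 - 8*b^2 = b^2*(b - 4)*(b + 2)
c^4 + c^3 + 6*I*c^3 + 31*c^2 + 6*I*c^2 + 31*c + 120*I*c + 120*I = (c + 1)*(c - 5*I)*(c + 3*I)*(c + 8*I)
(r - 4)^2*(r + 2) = r^3 - 6*r^2 + 32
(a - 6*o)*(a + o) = a^2 - 5*a*o - 6*o^2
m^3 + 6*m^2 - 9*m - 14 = (m - 2)*(m + 1)*(m + 7)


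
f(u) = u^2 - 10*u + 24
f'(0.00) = -10.00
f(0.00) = 24.00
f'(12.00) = 14.00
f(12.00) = 48.00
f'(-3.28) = -16.56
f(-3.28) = 67.56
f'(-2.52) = -15.04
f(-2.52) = 55.55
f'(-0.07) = -10.14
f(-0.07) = 24.70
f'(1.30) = -7.40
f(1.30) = 12.69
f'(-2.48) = -14.96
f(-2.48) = 54.95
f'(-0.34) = -10.68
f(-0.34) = 27.52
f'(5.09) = 0.18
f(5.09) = -0.99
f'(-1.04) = -12.08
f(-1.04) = 35.48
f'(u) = 2*u - 10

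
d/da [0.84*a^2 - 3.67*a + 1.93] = 1.68*a - 3.67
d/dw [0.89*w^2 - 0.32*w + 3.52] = 1.78*w - 0.32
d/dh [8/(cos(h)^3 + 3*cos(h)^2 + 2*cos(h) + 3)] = 8*(3*cos(h)^2 + 6*cos(h) + 2)*sin(h)/(cos(h)^3 + 3*cos(h)^2 + 2*cos(h) + 3)^2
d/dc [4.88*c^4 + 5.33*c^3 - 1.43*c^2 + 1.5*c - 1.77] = 19.52*c^3 + 15.99*c^2 - 2.86*c + 1.5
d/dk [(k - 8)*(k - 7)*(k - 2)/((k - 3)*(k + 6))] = (k^4 + 6*k^3 - 191*k^2 + 836*k - 1212)/(k^4 + 6*k^3 - 27*k^2 - 108*k + 324)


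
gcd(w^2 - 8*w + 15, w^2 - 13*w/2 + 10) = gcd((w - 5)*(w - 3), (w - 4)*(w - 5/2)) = 1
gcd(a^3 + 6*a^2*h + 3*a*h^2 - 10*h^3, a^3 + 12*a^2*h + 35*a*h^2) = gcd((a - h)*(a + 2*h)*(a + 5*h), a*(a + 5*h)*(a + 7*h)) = a + 5*h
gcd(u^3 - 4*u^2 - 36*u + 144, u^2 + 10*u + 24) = u + 6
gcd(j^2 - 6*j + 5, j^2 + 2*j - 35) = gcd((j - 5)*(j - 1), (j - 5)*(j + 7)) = j - 5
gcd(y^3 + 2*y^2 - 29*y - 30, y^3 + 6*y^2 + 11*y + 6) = y + 1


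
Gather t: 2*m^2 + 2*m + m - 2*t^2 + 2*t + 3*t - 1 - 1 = 2*m^2 + 3*m - 2*t^2 + 5*t - 2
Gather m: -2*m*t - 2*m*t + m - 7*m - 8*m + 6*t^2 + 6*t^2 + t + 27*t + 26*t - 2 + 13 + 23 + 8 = m*(-4*t - 14) + 12*t^2 + 54*t + 42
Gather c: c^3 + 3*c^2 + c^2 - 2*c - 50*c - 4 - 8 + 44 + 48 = c^3 + 4*c^2 - 52*c + 80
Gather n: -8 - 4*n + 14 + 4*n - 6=0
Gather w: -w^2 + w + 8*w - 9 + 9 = -w^2 + 9*w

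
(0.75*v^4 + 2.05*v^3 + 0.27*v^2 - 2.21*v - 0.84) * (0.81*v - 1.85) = 0.6075*v^5 + 0.273*v^4 - 3.5738*v^3 - 2.2896*v^2 + 3.4081*v + 1.554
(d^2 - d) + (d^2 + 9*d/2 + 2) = 2*d^2 + 7*d/2 + 2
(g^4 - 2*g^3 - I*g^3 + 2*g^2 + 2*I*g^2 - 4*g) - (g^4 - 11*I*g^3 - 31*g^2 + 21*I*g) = -2*g^3 + 10*I*g^3 + 33*g^2 + 2*I*g^2 - 4*g - 21*I*g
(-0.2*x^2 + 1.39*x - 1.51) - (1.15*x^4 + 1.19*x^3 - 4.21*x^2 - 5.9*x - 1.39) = -1.15*x^4 - 1.19*x^3 + 4.01*x^2 + 7.29*x - 0.12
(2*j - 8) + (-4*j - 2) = -2*j - 10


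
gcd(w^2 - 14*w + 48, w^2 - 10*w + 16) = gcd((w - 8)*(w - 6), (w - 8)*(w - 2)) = w - 8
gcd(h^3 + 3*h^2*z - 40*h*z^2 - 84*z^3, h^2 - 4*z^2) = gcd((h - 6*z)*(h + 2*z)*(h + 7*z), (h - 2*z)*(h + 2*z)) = h + 2*z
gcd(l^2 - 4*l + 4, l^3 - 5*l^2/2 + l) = l - 2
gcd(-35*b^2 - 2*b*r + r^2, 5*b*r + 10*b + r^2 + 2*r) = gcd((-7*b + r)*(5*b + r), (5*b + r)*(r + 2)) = 5*b + r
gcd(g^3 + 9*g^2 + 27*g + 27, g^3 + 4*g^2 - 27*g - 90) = g + 3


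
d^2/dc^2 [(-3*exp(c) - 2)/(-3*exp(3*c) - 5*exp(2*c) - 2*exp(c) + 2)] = (108*exp(6*c) + 297*exp(5*c) + 333*exp(4*c) + 428*exp(3*c) + 348*exp(2*c) + 100*exp(c) + 20)*exp(c)/(27*exp(9*c) + 135*exp(8*c) + 279*exp(7*c) + 251*exp(6*c) + 6*exp(5*c) - 162*exp(4*c) - 76*exp(3*c) + 36*exp(2*c) + 24*exp(c) - 8)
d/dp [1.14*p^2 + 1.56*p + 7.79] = 2.28*p + 1.56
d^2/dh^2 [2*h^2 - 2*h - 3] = 4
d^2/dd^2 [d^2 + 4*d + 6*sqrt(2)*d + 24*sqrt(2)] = 2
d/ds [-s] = -1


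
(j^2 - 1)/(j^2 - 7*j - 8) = (j - 1)/(j - 8)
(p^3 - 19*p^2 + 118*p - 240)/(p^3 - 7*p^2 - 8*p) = (p^2 - 11*p + 30)/(p*(p + 1))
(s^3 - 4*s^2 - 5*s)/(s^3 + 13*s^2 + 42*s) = (s^2 - 4*s - 5)/(s^2 + 13*s + 42)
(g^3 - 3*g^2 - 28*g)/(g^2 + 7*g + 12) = g*(g - 7)/(g + 3)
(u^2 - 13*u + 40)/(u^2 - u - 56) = (u - 5)/(u + 7)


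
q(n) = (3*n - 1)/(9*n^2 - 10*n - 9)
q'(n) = (10 - 18*n)*(3*n - 1)/(9*n^2 - 10*n - 9)^2 + 3/(9*n^2 - 10*n - 9) = (-27*n^2 + 18*n - 37)/(81*n^4 - 180*n^3 - 62*n^2 + 180*n + 81)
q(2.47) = 0.30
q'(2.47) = -0.35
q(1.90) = 1.05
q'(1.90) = -4.97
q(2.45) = 0.31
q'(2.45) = -0.37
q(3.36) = 0.15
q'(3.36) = -0.08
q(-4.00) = -0.07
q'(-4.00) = -0.02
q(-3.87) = -0.08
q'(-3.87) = -0.02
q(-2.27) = -0.13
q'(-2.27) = -0.06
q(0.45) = -0.03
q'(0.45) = -0.25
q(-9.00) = -0.03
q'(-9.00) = 0.00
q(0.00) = 0.11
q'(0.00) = -0.46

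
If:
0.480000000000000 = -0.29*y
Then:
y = -1.66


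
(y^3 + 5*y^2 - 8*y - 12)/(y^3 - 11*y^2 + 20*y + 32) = (y^2 + 4*y - 12)/(y^2 - 12*y + 32)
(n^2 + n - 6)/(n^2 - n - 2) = (n + 3)/(n + 1)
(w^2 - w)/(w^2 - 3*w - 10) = w*(1 - w)/(-w^2 + 3*w + 10)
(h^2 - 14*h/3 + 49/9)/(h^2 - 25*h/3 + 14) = (h - 7/3)/(h - 6)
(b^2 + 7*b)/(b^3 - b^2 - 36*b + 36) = b*(b + 7)/(b^3 - b^2 - 36*b + 36)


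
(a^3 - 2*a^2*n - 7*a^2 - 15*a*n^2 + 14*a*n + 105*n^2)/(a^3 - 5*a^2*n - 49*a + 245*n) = (a + 3*n)/(a + 7)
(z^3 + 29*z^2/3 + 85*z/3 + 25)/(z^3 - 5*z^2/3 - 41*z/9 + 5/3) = 3*(z^2 + 8*z + 15)/(3*z^2 - 10*z + 3)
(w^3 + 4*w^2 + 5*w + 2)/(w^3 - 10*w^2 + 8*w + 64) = (w^2 + 2*w + 1)/(w^2 - 12*w + 32)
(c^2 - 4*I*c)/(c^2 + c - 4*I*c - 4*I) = c/(c + 1)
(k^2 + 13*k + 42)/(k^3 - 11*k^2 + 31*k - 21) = (k^2 + 13*k + 42)/(k^3 - 11*k^2 + 31*k - 21)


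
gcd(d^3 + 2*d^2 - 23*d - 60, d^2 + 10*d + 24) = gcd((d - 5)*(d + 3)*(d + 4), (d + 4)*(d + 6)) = d + 4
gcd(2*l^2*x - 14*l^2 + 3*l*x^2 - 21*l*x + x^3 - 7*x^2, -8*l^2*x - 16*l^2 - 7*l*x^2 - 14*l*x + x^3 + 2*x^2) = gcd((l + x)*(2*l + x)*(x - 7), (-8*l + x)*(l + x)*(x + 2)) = l + x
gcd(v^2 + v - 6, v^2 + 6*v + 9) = v + 3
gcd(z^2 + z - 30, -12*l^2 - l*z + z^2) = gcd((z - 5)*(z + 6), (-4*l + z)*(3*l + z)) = 1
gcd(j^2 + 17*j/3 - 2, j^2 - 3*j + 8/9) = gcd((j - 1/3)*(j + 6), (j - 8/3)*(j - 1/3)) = j - 1/3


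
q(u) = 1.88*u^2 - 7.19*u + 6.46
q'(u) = 3.76*u - 7.19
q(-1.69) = 23.98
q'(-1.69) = -13.54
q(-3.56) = 55.88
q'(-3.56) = -20.58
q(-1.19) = 17.68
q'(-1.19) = -11.66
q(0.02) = 6.32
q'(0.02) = -7.11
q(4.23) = 9.68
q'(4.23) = 8.71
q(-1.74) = 24.66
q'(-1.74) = -13.73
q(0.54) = 3.13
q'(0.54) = -5.16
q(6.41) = 37.62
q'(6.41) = 16.91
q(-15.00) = 537.31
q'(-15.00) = -63.59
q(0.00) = 6.46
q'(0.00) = -7.19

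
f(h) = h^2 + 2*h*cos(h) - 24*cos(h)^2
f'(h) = -2*h*sin(h) + 2*h + 48*sin(h)*cos(h) + 2*cos(h)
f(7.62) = 60.31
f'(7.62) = 11.70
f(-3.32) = -5.69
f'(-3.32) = -15.81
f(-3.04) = -8.46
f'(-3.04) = -3.84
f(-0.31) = -22.26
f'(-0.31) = -12.85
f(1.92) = -0.44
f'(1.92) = -15.88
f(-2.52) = -5.41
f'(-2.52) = 13.12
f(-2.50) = -5.15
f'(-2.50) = 13.42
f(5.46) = 26.14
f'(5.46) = -3.64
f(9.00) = 44.68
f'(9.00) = -9.26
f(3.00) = -20.46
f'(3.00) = -3.53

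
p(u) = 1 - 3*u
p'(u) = -3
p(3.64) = -9.92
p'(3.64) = -3.00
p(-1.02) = 4.06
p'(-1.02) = -3.00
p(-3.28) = 10.84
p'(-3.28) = -3.00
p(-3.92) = 12.76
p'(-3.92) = -3.00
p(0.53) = -0.59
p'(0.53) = -3.00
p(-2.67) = 9.01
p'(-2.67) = -3.00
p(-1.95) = 6.85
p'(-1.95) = -3.00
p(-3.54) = 11.62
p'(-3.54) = -3.00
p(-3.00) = 10.00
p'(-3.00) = -3.00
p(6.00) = -17.00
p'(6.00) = -3.00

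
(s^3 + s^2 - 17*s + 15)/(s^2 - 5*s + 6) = (s^2 + 4*s - 5)/(s - 2)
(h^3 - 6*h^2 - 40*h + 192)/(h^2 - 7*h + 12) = (h^2 - 2*h - 48)/(h - 3)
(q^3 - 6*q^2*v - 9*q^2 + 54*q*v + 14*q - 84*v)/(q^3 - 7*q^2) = 1 - 6*v/q - 2/q + 12*v/q^2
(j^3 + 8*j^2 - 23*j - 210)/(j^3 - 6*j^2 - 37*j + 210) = (j + 7)/(j - 7)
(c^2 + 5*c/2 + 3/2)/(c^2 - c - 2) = (c + 3/2)/(c - 2)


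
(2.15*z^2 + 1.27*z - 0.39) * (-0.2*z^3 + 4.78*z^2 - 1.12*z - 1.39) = -0.43*z^5 + 10.023*z^4 + 3.7406*z^3 - 6.2751*z^2 - 1.3285*z + 0.5421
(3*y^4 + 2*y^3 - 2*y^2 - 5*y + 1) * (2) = 6*y^4 + 4*y^3 - 4*y^2 - 10*y + 2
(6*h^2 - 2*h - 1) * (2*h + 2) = 12*h^3 + 8*h^2 - 6*h - 2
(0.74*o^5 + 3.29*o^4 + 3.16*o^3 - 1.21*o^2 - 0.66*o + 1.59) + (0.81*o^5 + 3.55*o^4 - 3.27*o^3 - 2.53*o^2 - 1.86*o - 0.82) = 1.55*o^5 + 6.84*o^4 - 0.11*o^3 - 3.74*o^2 - 2.52*o + 0.77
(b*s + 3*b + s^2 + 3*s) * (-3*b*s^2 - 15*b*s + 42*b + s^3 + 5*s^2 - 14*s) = -3*b^2*s^3 - 24*b^2*s^2 - 3*b^2*s + 126*b^2 - 2*b*s^4 - 16*b*s^3 - 2*b*s^2 + 84*b*s + s^5 + 8*s^4 + s^3 - 42*s^2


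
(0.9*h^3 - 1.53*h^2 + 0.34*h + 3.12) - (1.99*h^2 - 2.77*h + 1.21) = 0.9*h^3 - 3.52*h^2 + 3.11*h + 1.91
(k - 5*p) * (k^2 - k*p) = k^3 - 6*k^2*p + 5*k*p^2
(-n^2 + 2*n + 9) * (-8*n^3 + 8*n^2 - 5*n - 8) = 8*n^5 - 24*n^4 - 51*n^3 + 70*n^2 - 61*n - 72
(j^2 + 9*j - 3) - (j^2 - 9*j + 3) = 18*j - 6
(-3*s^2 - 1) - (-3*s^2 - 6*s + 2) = 6*s - 3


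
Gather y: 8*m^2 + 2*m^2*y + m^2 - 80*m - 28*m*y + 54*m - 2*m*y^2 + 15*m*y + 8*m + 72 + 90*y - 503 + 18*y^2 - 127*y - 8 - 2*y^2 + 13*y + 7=9*m^2 - 18*m + y^2*(16 - 2*m) + y*(2*m^2 - 13*m - 24) - 432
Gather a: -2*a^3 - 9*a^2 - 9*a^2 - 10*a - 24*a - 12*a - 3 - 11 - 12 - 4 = -2*a^3 - 18*a^2 - 46*a - 30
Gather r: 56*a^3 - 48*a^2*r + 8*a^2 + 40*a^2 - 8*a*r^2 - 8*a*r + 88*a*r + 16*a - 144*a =56*a^3 + 48*a^2 - 8*a*r^2 - 128*a + r*(-48*a^2 + 80*a)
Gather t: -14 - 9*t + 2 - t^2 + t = -t^2 - 8*t - 12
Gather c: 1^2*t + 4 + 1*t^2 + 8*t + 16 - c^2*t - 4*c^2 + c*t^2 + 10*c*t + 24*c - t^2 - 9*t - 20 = c^2*(-t - 4) + c*(t^2 + 10*t + 24)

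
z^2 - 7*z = z*(z - 7)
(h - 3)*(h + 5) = h^2 + 2*h - 15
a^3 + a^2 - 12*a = a*(a - 3)*(a + 4)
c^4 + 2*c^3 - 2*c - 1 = (c - 1)*(c + 1)^3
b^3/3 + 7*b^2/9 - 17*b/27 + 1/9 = (b/3 + 1)*(b - 1/3)^2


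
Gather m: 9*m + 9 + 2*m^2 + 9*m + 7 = 2*m^2 + 18*m + 16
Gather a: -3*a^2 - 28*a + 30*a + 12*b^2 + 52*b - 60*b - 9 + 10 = -3*a^2 + 2*a + 12*b^2 - 8*b + 1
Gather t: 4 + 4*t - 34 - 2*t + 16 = 2*t - 14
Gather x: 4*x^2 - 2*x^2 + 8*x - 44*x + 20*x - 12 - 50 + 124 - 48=2*x^2 - 16*x + 14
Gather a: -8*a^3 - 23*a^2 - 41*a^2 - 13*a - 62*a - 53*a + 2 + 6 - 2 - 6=-8*a^3 - 64*a^2 - 128*a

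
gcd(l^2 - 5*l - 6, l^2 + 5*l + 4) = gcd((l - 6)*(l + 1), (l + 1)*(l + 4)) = l + 1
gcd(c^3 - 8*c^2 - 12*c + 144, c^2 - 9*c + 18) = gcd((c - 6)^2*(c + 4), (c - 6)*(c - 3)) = c - 6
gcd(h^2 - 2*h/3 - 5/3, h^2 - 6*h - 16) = 1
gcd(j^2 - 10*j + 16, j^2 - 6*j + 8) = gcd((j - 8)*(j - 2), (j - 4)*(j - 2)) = j - 2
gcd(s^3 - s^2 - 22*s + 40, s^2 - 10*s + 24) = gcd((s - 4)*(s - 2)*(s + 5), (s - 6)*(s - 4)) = s - 4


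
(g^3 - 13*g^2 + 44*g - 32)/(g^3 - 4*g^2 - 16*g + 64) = (g^2 - 9*g + 8)/(g^2 - 16)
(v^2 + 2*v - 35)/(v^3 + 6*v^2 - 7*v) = (v - 5)/(v*(v - 1))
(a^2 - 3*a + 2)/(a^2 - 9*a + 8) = (a - 2)/(a - 8)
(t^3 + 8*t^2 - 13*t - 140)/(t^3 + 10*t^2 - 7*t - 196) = (t + 5)/(t + 7)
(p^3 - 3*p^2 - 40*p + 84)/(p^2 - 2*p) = p - 1 - 42/p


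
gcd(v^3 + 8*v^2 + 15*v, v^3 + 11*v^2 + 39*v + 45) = v^2 + 8*v + 15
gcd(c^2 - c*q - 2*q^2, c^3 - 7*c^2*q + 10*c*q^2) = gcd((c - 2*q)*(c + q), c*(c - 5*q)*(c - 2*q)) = -c + 2*q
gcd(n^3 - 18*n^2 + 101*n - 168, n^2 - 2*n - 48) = n - 8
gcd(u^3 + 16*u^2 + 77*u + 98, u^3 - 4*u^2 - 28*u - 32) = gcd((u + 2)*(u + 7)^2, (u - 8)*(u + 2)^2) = u + 2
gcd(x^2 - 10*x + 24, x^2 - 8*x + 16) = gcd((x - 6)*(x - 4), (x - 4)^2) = x - 4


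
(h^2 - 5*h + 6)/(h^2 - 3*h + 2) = (h - 3)/(h - 1)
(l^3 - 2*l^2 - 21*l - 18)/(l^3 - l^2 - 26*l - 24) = (l + 3)/(l + 4)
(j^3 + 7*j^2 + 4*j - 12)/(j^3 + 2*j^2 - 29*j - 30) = (j^2 + j - 2)/(j^2 - 4*j - 5)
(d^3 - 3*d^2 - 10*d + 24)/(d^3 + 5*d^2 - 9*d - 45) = (d^2 - 6*d + 8)/(d^2 + 2*d - 15)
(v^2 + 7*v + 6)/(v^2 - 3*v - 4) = (v + 6)/(v - 4)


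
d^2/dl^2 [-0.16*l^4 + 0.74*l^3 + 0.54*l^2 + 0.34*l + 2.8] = -1.92*l^2 + 4.44*l + 1.08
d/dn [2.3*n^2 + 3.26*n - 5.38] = 4.6*n + 3.26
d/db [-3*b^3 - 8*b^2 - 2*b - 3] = -9*b^2 - 16*b - 2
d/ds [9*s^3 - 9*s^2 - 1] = 9*s*(3*s - 2)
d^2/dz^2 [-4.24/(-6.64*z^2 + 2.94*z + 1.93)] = (373.879808*z^2 - 165.543168*z - 4.24*(13.28*z - 2.94)*(26.56*z - 5.88) - 108.672896)/(-6.64*z^2 + 2.94*z + 1.93)^3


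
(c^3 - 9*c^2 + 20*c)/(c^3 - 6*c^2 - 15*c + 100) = c*(c - 4)/(c^2 - c - 20)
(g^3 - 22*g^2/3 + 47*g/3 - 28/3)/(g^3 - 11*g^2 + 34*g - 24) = (g - 7/3)/(g - 6)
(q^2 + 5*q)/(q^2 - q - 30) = q/(q - 6)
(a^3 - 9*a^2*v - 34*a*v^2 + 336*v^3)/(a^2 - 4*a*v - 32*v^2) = (a^2 - a*v - 42*v^2)/(a + 4*v)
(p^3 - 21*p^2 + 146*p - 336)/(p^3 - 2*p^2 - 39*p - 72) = (p^2 - 13*p + 42)/(p^2 + 6*p + 9)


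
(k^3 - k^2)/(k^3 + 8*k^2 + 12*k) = k*(k - 1)/(k^2 + 8*k + 12)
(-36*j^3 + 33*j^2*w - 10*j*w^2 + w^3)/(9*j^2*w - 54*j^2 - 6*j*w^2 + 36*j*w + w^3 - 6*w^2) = (-4*j + w)/(w - 6)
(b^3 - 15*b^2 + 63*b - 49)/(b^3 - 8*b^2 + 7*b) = (b - 7)/b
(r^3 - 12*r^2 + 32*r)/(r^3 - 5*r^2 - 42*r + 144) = r*(r - 4)/(r^2 + 3*r - 18)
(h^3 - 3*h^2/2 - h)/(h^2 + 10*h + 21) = h*(2*h^2 - 3*h - 2)/(2*(h^2 + 10*h + 21))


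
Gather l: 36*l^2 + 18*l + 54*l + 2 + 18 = 36*l^2 + 72*l + 20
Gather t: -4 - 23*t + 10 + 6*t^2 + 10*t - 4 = 6*t^2 - 13*t + 2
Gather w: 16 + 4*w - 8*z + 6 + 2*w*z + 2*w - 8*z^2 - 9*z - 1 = w*(2*z + 6) - 8*z^2 - 17*z + 21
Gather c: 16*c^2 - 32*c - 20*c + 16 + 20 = 16*c^2 - 52*c + 36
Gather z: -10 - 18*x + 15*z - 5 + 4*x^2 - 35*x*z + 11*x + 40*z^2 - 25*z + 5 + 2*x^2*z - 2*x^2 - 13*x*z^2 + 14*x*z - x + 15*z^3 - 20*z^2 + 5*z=2*x^2 - 8*x + 15*z^3 + z^2*(20 - 13*x) + z*(2*x^2 - 21*x - 5) - 10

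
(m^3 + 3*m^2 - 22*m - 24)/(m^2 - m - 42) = (m^2 - 3*m - 4)/(m - 7)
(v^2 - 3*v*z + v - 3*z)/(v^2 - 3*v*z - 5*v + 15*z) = (v + 1)/(v - 5)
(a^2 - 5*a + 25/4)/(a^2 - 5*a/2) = (a - 5/2)/a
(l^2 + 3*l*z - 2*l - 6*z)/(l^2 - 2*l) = (l + 3*z)/l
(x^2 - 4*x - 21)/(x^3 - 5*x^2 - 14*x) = (x + 3)/(x*(x + 2))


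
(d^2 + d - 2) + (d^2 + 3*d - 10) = 2*d^2 + 4*d - 12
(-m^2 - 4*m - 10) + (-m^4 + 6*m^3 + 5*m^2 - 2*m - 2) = -m^4 + 6*m^3 + 4*m^2 - 6*m - 12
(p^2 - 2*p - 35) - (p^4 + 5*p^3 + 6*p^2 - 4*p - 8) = -p^4 - 5*p^3 - 5*p^2 + 2*p - 27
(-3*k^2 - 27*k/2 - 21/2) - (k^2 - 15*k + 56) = -4*k^2 + 3*k/2 - 133/2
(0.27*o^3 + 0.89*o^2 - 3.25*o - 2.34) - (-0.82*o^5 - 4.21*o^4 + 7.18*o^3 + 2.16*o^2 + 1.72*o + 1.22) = 0.82*o^5 + 4.21*o^4 - 6.91*o^3 - 1.27*o^2 - 4.97*o - 3.56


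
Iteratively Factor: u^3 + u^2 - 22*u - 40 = (u + 4)*(u^2 - 3*u - 10) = (u - 5)*(u + 4)*(u + 2)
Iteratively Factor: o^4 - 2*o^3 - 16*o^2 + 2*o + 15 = (o - 5)*(o^3 + 3*o^2 - o - 3) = (o - 5)*(o + 3)*(o^2 - 1) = (o - 5)*(o - 1)*(o + 3)*(o + 1)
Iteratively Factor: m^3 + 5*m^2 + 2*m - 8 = (m + 2)*(m^2 + 3*m - 4) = (m - 1)*(m + 2)*(m + 4)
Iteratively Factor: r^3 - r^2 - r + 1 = (r - 1)*(r^2 - 1) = (r - 1)^2*(r + 1)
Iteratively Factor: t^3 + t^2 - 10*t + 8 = (t - 1)*(t^2 + 2*t - 8) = (t - 1)*(t + 4)*(t - 2)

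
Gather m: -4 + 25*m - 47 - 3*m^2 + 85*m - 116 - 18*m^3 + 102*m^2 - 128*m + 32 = -18*m^3 + 99*m^2 - 18*m - 135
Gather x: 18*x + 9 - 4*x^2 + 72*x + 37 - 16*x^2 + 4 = -20*x^2 + 90*x + 50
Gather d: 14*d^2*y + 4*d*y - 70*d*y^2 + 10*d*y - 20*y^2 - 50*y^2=14*d^2*y + d*(-70*y^2 + 14*y) - 70*y^2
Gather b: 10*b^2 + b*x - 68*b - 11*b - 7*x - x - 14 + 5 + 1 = 10*b^2 + b*(x - 79) - 8*x - 8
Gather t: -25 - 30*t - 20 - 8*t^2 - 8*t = -8*t^2 - 38*t - 45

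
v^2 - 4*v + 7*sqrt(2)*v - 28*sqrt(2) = (v - 4)*(v + 7*sqrt(2))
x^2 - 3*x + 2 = (x - 2)*(x - 1)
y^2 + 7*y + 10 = (y + 2)*(y + 5)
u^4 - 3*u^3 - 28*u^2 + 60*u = u*(u - 6)*(u - 2)*(u + 5)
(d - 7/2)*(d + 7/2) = d^2 - 49/4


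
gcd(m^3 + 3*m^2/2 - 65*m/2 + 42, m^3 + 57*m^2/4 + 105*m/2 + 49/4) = m + 7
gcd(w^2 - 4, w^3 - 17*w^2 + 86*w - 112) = w - 2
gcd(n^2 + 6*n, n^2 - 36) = n + 6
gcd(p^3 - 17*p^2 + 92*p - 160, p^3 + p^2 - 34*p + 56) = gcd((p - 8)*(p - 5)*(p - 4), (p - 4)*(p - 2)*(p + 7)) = p - 4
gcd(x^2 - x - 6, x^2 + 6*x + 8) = x + 2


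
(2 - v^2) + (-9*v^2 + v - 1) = -10*v^2 + v + 1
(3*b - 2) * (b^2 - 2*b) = 3*b^3 - 8*b^2 + 4*b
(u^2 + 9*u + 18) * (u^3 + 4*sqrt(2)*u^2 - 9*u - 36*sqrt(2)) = u^5 + 4*sqrt(2)*u^4 + 9*u^4 + 9*u^3 + 36*sqrt(2)*u^3 - 81*u^2 + 36*sqrt(2)*u^2 - 324*sqrt(2)*u - 162*u - 648*sqrt(2)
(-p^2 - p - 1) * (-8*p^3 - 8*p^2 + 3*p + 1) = 8*p^5 + 16*p^4 + 13*p^3 + 4*p^2 - 4*p - 1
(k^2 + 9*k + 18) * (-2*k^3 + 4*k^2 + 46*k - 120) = -2*k^5 - 14*k^4 + 46*k^3 + 366*k^2 - 252*k - 2160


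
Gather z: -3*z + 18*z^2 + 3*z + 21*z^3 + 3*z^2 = 21*z^3 + 21*z^2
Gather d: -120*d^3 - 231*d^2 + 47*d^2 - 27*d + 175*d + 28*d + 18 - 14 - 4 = -120*d^3 - 184*d^2 + 176*d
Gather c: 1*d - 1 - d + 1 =0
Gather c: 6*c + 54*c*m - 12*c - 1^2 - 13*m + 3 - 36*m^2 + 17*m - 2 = c*(54*m - 6) - 36*m^2 + 4*m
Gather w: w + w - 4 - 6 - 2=2*w - 12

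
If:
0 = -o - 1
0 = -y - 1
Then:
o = -1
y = -1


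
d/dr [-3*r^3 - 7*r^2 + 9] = r*(-9*r - 14)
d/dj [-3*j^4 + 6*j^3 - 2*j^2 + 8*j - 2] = -12*j^3 + 18*j^2 - 4*j + 8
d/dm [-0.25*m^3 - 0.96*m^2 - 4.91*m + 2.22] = -0.75*m^2 - 1.92*m - 4.91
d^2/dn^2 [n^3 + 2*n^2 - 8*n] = 6*n + 4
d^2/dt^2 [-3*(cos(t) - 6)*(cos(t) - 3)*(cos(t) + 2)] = 9*cos(t)/4 - 42*cos(2*t) + 27*cos(3*t)/4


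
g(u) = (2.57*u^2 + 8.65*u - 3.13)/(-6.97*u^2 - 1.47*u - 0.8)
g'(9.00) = 0.01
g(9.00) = -0.49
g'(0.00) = -18.00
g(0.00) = 3.91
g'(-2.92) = 0.19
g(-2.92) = 0.12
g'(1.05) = 0.01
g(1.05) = -0.88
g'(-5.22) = 0.05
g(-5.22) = -0.12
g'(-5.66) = 0.04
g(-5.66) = -0.14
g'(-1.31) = 1.26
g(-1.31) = 0.93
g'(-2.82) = 0.21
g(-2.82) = 0.14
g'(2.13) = 0.11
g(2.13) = -0.76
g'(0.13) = -13.64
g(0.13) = 1.77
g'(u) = (5.14*u + 8.65)/(-6.97*u^2 - 1.47*u - 0.8) + (13.94*u + 1.47)*(2.57*u^2 + 8.65*u - 3.13)/(-6.97*u^2 - 1.47*u - 0.8)^2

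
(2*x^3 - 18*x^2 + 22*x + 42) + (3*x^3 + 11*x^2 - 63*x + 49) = 5*x^3 - 7*x^2 - 41*x + 91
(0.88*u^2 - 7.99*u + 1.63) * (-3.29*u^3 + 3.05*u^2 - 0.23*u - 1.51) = -2.8952*u^5 + 28.9711*u^4 - 29.9346*u^3 + 5.4804*u^2 + 11.69*u - 2.4613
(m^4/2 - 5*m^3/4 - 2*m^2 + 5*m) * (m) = m^5/2 - 5*m^4/4 - 2*m^3 + 5*m^2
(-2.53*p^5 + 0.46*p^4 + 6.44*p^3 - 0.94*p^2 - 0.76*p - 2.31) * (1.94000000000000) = -4.9082*p^5 + 0.8924*p^4 + 12.4936*p^3 - 1.8236*p^2 - 1.4744*p - 4.4814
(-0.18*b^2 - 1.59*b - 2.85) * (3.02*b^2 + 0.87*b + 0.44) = -0.5436*b^4 - 4.9584*b^3 - 10.0695*b^2 - 3.1791*b - 1.254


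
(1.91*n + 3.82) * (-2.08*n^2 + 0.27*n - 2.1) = -3.9728*n^3 - 7.4299*n^2 - 2.9796*n - 8.022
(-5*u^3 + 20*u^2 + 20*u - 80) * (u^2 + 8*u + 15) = -5*u^5 - 20*u^4 + 105*u^3 + 380*u^2 - 340*u - 1200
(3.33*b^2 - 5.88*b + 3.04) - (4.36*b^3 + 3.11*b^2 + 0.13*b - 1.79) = -4.36*b^3 + 0.22*b^2 - 6.01*b + 4.83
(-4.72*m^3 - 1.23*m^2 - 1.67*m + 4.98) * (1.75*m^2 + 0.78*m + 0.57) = -8.26*m^5 - 5.8341*m^4 - 6.5723*m^3 + 6.7113*m^2 + 2.9325*m + 2.8386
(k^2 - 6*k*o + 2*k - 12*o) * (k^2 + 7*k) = k^4 - 6*k^3*o + 9*k^3 - 54*k^2*o + 14*k^2 - 84*k*o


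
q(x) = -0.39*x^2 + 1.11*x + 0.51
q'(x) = 1.11 - 0.78*x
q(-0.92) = -0.84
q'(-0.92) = 1.83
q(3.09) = 0.22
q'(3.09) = -1.30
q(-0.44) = -0.05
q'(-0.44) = 1.45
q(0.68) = 1.08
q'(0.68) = 0.58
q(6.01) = -6.91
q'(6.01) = -3.58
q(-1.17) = -1.32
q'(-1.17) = 2.02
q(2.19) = 1.07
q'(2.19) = -0.60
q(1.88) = 1.22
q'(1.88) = -0.36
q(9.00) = -21.09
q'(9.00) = -5.91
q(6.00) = -6.87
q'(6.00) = -3.57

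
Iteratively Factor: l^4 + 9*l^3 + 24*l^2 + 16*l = (l)*(l^3 + 9*l^2 + 24*l + 16) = l*(l + 1)*(l^2 + 8*l + 16) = l*(l + 1)*(l + 4)*(l + 4)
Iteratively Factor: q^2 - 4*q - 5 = (q - 5)*(q + 1)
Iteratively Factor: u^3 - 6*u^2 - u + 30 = (u + 2)*(u^2 - 8*u + 15) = (u - 3)*(u + 2)*(u - 5)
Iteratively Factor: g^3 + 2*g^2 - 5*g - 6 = (g - 2)*(g^2 + 4*g + 3) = (g - 2)*(g + 3)*(g + 1)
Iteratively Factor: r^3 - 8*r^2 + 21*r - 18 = (r - 3)*(r^2 - 5*r + 6) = (r - 3)*(r - 2)*(r - 3)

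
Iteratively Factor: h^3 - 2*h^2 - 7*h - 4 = (h + 1)*(h^2 - 3*h - 4) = (h + 1)^2*(h - 4)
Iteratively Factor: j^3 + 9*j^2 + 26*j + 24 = (j + 4)*(j^2 + 5*j + 6) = (j + 3)*(j + 4)*(j + 2)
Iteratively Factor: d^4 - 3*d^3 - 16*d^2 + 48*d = (d - 3)*(d^3 - 16*d) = (d - 4)*(d - 3)*(d^2 + 4*d) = d*(d - 4)*(d - 3)*(d + 4)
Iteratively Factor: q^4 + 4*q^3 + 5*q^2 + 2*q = (q + 1)*(q^3 + 3*q^2 + 2*q) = q*(q + 1)*(q^2 + 3*q + 2) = q*(q + 1)^2*(q + 2)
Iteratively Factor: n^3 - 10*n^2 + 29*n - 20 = (n - 1)*(n^2 - 9*n + 20) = (n - 5)*(n - 1)*(n - 4)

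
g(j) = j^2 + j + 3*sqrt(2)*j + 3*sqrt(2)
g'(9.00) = 23.24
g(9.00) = 132.43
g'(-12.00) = -18.76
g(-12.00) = 85.33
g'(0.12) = 5.48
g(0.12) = 4.89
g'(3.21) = 11.66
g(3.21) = 31.38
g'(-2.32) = 0.60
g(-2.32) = -2.54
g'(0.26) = 5.76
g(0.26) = 5.67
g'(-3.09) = -0.94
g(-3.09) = -2.41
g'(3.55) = 12.34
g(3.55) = 35.46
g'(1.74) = 8.72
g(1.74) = 16.39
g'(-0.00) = 5.24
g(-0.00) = 4.24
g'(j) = 2*j + 1 + 3*sqrt(2)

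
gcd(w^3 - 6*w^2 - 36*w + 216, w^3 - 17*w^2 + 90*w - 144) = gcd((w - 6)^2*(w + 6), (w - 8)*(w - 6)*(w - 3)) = w - 6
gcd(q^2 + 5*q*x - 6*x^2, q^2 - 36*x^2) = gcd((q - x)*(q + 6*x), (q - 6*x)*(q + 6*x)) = q + 6*x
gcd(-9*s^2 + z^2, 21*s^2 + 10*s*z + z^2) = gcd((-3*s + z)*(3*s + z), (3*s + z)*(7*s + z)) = 3*s + z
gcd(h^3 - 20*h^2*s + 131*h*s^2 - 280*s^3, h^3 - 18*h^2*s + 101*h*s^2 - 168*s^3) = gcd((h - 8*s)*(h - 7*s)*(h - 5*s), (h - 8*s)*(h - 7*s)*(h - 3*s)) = h^2 - 15*h*s + 56*s^2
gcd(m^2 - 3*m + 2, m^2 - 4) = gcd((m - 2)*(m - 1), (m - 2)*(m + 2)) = m - 2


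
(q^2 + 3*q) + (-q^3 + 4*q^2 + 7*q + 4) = -q^3 + 5*q^2 + 10*q + 4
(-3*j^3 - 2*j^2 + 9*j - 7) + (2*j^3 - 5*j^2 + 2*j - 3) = -j^3 - 7*j^2 + 11*j - 10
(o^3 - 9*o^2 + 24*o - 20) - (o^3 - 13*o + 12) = -9*o^2 + 37*o - 32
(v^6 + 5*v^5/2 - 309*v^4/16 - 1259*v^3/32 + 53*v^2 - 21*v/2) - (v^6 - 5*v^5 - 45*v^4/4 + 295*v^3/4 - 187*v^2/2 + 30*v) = 15*v^5/2 - 129*v^4/16 - 3619*v^3/32 + 293*v^2/2 - 81*v/2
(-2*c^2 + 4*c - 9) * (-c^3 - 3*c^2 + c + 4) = 2*c^5 + 2*c^4 - 5*c^3 + 23*c^2 + 7*c - 36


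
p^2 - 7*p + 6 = (p - 6)*(p - 1)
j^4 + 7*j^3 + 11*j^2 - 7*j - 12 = (j - 1)*(j + 1)*(j + 3)*(j + 4)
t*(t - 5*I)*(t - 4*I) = t^3 - 9*I*t^2 - 20*t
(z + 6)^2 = z^2 + 12*z + 36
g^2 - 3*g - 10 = (g - 5)*(g + 2)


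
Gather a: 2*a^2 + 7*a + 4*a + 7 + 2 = 2*a^2 + 11*a + 9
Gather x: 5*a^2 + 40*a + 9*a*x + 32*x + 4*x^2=5*a^2 + 40*a + 4*x^2 + x*(9*a + 32)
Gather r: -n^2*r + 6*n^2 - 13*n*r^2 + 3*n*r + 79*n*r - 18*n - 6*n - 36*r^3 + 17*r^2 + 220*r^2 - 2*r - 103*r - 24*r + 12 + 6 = 6*n^2 - 24*n - 36*r^3 + r^2*(237 - 13*n) + r*(-n^2 + 82*n - 129) + 18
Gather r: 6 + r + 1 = r + 7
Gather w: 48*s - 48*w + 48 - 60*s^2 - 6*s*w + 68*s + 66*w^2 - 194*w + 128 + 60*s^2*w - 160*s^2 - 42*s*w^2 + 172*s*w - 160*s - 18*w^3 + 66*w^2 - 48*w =-220*s^2 - 44*s - 18*w^3 + w^2*(132 - 42*s) + w*(60*s^2 + 166*s - 290) + 176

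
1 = 1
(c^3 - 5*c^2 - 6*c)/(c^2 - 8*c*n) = (c^2 - 5*c - 6)/(c - 8*n)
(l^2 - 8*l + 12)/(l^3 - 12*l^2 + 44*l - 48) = 1/(l - 4)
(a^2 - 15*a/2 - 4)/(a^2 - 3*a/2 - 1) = (a - 8)/(a - 2)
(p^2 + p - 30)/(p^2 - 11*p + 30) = (p + 6)/(p - 6)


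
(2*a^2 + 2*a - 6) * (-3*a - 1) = -6*a^3 - 8*a^2 + 16*a + 6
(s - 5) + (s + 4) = 2*s - 1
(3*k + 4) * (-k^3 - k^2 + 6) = -3*k^4 - 7*k^3 - 4*k^2 + 18*k + 24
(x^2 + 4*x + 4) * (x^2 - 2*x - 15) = x^4 + 2*x^3 - 19*x^2 - 68*x - 60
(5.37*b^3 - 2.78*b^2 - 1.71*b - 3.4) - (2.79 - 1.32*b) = 5.37*b^3 - 2.78*b^2 - 0.39*b - 6.19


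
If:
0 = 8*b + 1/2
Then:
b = -1/16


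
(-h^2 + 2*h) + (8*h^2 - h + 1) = 7*h^2 + h + 1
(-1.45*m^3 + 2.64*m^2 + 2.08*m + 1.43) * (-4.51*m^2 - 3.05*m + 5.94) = 6.5395*m^5 - 7.4839*m^4 - 26.0458*m^3 + 2.8883*m^2 + 7.9937*m + 8.4942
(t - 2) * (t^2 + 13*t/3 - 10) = t^3 + 7*t^2/3 - 56*t/3 + 20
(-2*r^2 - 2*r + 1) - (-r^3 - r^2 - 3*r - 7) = r^3 - r^2 + r + 8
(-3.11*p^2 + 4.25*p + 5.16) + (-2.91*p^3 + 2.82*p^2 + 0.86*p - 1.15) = -2.91*p^3 - 0.29*p^2 + 5.11*p + 4.01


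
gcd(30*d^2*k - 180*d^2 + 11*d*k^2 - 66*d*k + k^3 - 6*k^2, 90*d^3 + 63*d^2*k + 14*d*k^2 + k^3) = 30*d^2 + 11*d*k + k^2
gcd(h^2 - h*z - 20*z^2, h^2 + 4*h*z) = h + 4*z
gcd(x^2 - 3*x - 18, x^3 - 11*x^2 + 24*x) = 1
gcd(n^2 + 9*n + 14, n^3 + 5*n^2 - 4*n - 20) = n + 2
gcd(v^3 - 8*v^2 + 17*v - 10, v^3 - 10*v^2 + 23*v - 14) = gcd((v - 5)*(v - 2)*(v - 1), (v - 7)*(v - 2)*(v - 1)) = v^2 - 3*v + 2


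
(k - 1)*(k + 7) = k^2 + 6*k - 7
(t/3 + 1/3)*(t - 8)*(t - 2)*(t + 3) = t^4/3 - 2*t^3 - 7*t^2 + 34*t/3 + 16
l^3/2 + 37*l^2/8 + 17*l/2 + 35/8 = (l/2 + 1/2)*(l + 5/4)*(l + 7)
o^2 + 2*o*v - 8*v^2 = (o - 2*v)*(o + 4*v)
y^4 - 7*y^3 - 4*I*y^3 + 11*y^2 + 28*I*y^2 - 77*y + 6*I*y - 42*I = (y - 7)*(y - 6*I)*(y + I)^2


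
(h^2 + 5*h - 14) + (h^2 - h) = 2*h^2 + 4*h - 14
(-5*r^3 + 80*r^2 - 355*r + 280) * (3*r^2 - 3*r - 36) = -15*r^5 + 255*r^4 - 1125*r^3 - 975*r^2 + 11940*r - 10080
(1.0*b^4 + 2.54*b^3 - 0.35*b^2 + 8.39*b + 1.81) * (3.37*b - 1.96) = 3.37*b^5 + 6.5998*b^4 - 6.1579*b^3 + 28.9603*b^2 - 10.3447*b - 3.5476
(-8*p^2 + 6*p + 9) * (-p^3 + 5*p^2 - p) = 8*p^5 - 46*p^4 + 29*p^3 + 39*p^2 - 9*p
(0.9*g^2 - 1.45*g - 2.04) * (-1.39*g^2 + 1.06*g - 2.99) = -1.251*g^4 + 2.9695*g^3 - 1.3924*g^2 + 2.1731*g + 6.0996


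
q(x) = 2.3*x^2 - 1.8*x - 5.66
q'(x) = 4.6*x - 1.8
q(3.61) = 17.82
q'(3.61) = 14.81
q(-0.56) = -3.93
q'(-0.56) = -4.38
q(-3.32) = 25.67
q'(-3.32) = -17.07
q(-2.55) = 13.89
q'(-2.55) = -13.53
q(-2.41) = 12.04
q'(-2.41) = -12.89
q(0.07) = -5.77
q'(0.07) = -1.48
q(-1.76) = 4.63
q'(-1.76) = -9.90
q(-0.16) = -5.31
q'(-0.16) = -2.54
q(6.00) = 66.34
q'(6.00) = 25.80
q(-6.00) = 87.94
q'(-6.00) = -29.40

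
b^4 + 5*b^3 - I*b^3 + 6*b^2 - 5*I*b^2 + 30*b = b*(b + 5)*(b - 3*I)*(b + 2*I)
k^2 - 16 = (k - 4)*(k + 4)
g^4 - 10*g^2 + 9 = (g - 3)*(g - 1)*(g + 1)*(g + 3)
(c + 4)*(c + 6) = c^2 + 10*c + 24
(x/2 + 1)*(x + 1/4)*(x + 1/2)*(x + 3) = x^4/2 + 23*x^3/8 + 79*x^2/16 + 41*x/16 + 3/8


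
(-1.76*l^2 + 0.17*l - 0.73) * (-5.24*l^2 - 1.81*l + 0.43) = 9.2224*l^4 + 2.2948*l^3 + 2.7607*l^2 + 1.3944*l - 0.3139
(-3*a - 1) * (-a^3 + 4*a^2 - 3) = 3*a^4 - 11*a^3 - 4*a^2 + 9*a + 3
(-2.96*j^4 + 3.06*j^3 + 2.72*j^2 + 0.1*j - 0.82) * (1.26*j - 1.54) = -3.7296*j^5 + 8.414*j^4 - 1.2852*j^3 - 4.0628*j^2 - 1.1872*j + 1.2628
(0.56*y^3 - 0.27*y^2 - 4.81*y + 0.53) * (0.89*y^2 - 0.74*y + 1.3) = 0.4984*y^5 - 0.6547*y^4 - 3.3531*y^3 + 3.6801*y^2 - 6.6452*y + 0.689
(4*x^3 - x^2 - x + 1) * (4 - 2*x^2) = -8*x^5 + 2*x^4 + 18*x^3 - 6*x^2 - 4*x + 4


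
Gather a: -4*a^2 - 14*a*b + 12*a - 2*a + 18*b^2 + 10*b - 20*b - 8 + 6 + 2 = -4*a^2 + a*(10 - 14*b) + 18*b^2 - 10*b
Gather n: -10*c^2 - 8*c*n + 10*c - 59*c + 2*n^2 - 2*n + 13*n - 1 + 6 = -10*c^2 - 49*c + 2*n^2 + n*(11 - 8*c) + 5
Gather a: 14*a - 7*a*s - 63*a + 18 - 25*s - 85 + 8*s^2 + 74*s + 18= a*(-7*s - 49) + 8*s^2 + 49*s - 49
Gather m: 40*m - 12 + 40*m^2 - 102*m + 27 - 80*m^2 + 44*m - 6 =-40*m^2 - 18*m + 9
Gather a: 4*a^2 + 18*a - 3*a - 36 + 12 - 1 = 4*a^2 + 15*a - 25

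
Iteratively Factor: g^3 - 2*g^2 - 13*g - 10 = (g + 2)*(g^2 - 4*g - 5) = (g + 1)*(g + 2)*(g - 5)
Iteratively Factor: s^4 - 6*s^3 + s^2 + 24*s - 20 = (s - 5)*(s^3 - s^2 - 4*s + 4) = (s - 5)*(s + 2)*(s^2 - 3*s + 2) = (s - 5)*(s - 2)*(s + 2)*(s - 1)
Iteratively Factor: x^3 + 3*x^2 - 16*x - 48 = (x - 4)*(x^2 + 7*x + 12) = (x - 4)*(x + 4)*(x + 3)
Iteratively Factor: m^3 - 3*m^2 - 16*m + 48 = (m - 4)*(m^2 + m - 12) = (m - 4)*(m + 4)*(m - 3)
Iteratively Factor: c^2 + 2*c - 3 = (c + 3)*(c - 1)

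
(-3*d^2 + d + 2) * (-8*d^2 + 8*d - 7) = 24*d^4 - 32*d^3 + 13*d^2 + 9*d - 14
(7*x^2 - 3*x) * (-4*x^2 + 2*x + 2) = -28*x^4 + 26*x^3 + 8*x^2 - 6*x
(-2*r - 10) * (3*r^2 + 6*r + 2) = -6*r^3 - 42*r^2 - 64*r - 20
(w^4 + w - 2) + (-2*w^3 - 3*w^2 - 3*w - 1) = w^4 - 2*w^3 - 3*w^2 - 2*w - 3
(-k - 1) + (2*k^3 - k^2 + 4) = 2*k^3 - k^2 - k + 3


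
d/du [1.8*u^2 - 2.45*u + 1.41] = 3.6*u - 2.45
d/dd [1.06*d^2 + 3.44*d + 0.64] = 2.12*d + 3.44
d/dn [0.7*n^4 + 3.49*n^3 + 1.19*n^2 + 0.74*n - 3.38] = 2.8*n^3 + 10.47*n^2 + 2.38*n + 0.74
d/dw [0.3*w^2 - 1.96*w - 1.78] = 0.6*w - 1.96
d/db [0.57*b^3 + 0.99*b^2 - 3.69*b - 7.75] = 1.71*b^2 + 1.98*b - 3.69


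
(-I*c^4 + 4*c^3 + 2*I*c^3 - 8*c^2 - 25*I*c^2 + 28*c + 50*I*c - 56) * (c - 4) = -I*c^5 + 4*c^4 + 6*I*c^4 - 24*c^3 - 33*I*c^3 + 60*c^2 + 150*I*c^2 - 168*c - 200*I*c + 224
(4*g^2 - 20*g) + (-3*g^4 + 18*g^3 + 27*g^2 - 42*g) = -3*g^4 + 18*g^3 + 31*g^2 - 62*g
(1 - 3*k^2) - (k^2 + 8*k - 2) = -4*k^2 - 8*k + 3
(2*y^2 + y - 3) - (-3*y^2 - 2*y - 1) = 5*y^2 + 3*y - 2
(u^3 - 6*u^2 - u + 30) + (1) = u^3 - 6*u^2 - u + 31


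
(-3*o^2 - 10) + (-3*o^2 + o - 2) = -6*o^2 + o - 12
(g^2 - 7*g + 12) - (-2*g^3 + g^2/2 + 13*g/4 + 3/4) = 2*g^3 + g^2/2 - 41*g/4 + 45/4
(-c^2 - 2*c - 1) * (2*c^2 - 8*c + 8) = -2*c^4 + 4*c^3 + 6*c^2 - 8*c - 8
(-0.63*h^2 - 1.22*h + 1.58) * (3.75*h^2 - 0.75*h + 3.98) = -2.3625*h^4 - 4.1025*h^3 + 4.3326*h^2 - 6.0406*h + 6.2884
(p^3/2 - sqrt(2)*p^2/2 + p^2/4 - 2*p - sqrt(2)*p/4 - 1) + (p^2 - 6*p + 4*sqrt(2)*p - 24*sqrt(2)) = p^3/2 - sqrt(2)*p^2/2 + 5*p^2/4 - 8*p + 15*sqrt(2)*p/4 - 24*sqrt(2) - 1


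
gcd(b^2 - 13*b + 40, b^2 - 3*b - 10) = b - 5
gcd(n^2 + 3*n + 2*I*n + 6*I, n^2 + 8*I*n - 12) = n + 2*I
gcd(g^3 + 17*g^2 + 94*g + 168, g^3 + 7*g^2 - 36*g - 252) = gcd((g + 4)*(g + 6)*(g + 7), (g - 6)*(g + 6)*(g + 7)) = g^2 + 13*g + 42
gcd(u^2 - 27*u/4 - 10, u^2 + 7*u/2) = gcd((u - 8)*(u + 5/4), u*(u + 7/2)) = 1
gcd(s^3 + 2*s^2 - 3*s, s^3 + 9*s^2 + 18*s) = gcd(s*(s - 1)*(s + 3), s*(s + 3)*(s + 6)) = s^2 + 3*s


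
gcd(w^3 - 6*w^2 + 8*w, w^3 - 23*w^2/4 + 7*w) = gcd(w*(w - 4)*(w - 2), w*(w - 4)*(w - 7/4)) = w^2 - 4*w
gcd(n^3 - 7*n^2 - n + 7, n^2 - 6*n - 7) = n^2 - 6*n - 7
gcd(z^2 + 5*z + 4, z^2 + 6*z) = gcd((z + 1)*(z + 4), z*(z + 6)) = 1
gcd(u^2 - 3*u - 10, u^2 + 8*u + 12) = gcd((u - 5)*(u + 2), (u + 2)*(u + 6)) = u + 2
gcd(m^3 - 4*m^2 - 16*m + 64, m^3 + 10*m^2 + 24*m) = m + 4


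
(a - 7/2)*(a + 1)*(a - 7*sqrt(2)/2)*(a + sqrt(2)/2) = a^4 - 3*sqrt(2)*a^3 - 5*a^3/2 - 7*a^2 + 15*sqrt(2)*a^2/2 + 35*a/4 + 21*sqrt(2)*a/2 + 49/4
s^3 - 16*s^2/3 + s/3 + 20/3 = (s - 5)*(s - 4/3)*(s + 1)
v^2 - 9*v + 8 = (v - 8)*(v - 1)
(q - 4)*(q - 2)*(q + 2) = q^3 - 4*q^2 - 4*q + 16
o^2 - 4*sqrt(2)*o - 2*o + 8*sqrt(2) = (o - 2)*(o - 4*sqrt(2))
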